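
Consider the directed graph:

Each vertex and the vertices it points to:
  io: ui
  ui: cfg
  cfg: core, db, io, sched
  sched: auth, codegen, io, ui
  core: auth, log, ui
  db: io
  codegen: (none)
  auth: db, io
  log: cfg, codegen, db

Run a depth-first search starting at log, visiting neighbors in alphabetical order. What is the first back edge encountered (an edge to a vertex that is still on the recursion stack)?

DFS from log (visiting neighbors in alphabetical order); mark gray on enter, black on exit:
log gray
  cfg gray
    core gray
      auth gray
        db gray
          io gray
            ui gray
              ui→cfg: cfg is gray → back edge
First back edge: ui → cfg.

ui->cfg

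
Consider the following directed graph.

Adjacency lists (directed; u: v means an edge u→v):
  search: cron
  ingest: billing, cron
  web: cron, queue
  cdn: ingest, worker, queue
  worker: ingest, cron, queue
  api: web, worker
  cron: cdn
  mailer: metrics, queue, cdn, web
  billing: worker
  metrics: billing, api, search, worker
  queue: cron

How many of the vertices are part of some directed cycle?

A vertex is on a directed cycle iff it belongs to a strongly connected component of size ≥ 2 (or has a self-loop).
The vertices on cycles are {cdn, cron, queue, ingest, worker, billing} — 6 in total.

6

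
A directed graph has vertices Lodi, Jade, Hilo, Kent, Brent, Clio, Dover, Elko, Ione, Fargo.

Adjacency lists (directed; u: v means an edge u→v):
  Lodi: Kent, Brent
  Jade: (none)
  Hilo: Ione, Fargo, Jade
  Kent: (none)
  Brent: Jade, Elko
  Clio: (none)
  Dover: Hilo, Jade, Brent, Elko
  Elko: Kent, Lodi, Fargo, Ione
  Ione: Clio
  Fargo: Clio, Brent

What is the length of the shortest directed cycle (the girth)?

3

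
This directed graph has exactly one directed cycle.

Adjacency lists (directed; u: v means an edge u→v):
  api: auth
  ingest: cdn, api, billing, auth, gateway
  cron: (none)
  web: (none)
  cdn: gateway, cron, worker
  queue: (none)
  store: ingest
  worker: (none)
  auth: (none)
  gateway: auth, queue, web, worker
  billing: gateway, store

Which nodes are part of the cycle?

DFS with gray/black marking from ingest:
ingest gray
  cdn gray
    gateway gray
      auth gray
      auth black
      queue gray
      queue black
      web gray
      web black
      worker gray
      worker black
    gateway black
    cron gray
    cron black
    cdn→worker: worker black — skip
  cdn black
  api gray
    api→auth: auth black — skip
  api black
  billing gray
    billing→gateway: gateway black — skip
    store gray
      store→ingest: ingest is gray → back edge
Back edge closes the cycle ingest → billing → store → ingest; its vertices are {store, ingest, billing}.

store, ingest, billing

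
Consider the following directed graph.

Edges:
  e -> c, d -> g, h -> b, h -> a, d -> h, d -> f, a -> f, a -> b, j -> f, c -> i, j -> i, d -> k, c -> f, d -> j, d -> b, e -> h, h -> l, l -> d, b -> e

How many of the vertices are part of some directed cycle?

6

A vertex is on a directed cycle iff it belongs to a strongly connected component of size ≥ 2 (or has a self-loop).
The vertices on cycles are {a, b, d, e, h, l} — 6 in total.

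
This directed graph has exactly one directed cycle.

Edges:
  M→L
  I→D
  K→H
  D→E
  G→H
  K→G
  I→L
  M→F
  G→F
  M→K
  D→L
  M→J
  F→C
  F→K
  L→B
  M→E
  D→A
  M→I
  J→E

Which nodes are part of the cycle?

DFS with gray/black marking from K:
K gray
  G gray
    H gray
    H black
    F gray
      F→K: K is gray → back edge
Back edge closes the cycle K → G → F → K; its vertices are {F, G, K}.

F, G, K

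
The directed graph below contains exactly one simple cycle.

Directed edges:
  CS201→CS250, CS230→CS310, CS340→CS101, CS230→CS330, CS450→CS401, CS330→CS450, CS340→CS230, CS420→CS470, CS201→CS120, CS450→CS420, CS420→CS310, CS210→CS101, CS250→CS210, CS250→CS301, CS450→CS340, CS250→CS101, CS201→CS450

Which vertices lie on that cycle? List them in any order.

CS230, CS330, CS340, CS450

DFS with gray/black marking from CS450:
CS450 gray
  CS420 gray
    CS470 gray
    CS470 black
    CS310 gray
    CS310 black
  CS420 black
  CS401 gray
  CS401 black
  CS340 gray
    CS230 gray
      CS230→CS310: CS310 black — skip
      CS330 gray
        CS330→CS450: CS450 is gray → back edge
Back edge closes the cycle CS450 → CS340 → CS230 → CS330 → CS450; its vertices are {CS230, CS330, CS340, CS450}.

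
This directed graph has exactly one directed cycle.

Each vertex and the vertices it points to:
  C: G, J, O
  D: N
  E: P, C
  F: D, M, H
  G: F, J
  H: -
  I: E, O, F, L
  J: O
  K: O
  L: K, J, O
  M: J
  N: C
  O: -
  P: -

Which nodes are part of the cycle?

DFS with gray/black marking from F:
F gray
  D gray
    N gray
      C gray
        G gray
          G→F: F is gray → back edge
Back edge closes the cycle F → D → N → C → G → F; its vertices are {C, D, F, G, N}.

C, D, F, G, N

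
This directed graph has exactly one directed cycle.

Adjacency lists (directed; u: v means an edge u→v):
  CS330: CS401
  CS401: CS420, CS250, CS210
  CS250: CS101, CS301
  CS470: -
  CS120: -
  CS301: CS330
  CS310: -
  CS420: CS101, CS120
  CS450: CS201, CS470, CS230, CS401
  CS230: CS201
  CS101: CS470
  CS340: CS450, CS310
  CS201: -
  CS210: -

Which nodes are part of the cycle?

DFS with gray/black marking from CS401:
CS401 gray
  CS420 gray
    CS101 gray
      CS470 gray
      CS470 black
    CS101 black
    CS120 gray
    CS120 black
  CS420 black
  CS250 gray
    CS250→CS101: CS101 black — skip
    CS301 gray
      CS330 gray
        CS330→CS401: CS401 is gray → back edge
Back edge closes the cycle CS401 → CS250 → CS301 → CS330 → CS401; its vertices are {CS250, CS301, CS330, CS401}.

CS250, CS301, CS330, CS401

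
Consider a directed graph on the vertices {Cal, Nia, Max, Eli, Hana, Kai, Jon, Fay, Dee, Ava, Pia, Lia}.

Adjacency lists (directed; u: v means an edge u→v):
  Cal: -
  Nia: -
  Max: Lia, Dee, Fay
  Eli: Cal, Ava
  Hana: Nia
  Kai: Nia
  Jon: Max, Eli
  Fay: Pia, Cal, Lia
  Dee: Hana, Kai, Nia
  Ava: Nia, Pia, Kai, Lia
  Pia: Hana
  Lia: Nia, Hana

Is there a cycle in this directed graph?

No

DFS with white/gray/black marking, starting from Eli:
Eli gray
  Cal gray
  Cal black
  Ava gray
    Nia gray
    Nia black
    Pia gray
      Hana gray
        Hana→Nia: Nia black — skip
      Hana black
    Pia black
    Kai gray
      Kai→Nia: Nia black — skip
    Kai black
    Lia gray
      Lia→Nia: Nia black — skip
      Lia→Hana: Hana black — skip
    Lia black
  Ava black
Eli black
Max gray
  Max→Lia: Lia black — skip
  Dee gray
    Dee→Hana: Hana black — skip
    Dee→Kai: Kai black — skip
    Dee→Nia: Nia black — skip
  Dee black
  Fay gray
    Fay→Pia: Pia black — skip
    Fay→Cal: Cal black — skip
    Fay→Lia: Lia black — skip
  Fay black
Max black
Jon gray
  Jon→Max: Max black — skip
  Jon→Eli: Eli black — skip
Jon black
Every edge goes to a white or black vertex — no back edge, so the graph is acyclic.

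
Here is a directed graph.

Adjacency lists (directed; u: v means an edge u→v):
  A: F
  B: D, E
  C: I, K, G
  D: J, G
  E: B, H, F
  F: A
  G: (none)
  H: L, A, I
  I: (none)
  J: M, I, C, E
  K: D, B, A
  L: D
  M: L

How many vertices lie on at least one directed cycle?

11

A vertex is on a directed cycle iff it belongs to a strongly connected component of size ≥ 2 (or has a self-loop).
The vertices on cycles are {A, B, C, D, E, F, H, J, K, L, M} — 11 in total.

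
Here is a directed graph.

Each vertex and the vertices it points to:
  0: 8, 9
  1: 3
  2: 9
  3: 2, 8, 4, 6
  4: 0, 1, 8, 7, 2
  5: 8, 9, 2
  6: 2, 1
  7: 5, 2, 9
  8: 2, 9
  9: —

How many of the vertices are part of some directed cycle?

4

A vertex is on a directed cycle iff it belongs to a strongly connected component of size ≥ 2 (or has a self-loop).
The vertices on cycles are {1, 3, 4, 6} — 4 in total.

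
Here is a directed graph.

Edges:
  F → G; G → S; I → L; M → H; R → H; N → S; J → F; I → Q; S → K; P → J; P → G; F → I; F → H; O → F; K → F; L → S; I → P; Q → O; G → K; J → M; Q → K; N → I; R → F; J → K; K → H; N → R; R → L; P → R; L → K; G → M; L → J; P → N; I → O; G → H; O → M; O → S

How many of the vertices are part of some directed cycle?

A vertex is on a directed cycle iff it belongs to a strongly connected component of size ≥ 2 (or has a self-loop).
The vertices on cycles are {F, G, I, J, K, L, N, O, P, Q, R, S} — 12 in total.

12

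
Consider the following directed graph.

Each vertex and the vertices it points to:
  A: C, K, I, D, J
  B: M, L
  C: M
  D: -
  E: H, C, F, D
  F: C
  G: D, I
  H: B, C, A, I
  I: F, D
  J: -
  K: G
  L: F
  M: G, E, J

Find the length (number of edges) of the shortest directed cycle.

For each vertex v, BFS finds the shortest path from v back to v.
The shortest such closed walk is E → C → M → E, length 3.

3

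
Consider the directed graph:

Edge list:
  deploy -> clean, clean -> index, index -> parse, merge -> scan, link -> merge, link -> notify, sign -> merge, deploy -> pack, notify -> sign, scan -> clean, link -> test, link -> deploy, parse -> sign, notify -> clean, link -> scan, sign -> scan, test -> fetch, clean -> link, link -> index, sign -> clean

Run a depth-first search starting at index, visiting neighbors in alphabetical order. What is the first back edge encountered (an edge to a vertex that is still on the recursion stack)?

DFS from index (visiting neighbors in alphabetical order); mark gray on enter, black on exit:
index gray
  parse gray
    sign gray
      clean gray
        clean→index: index is gray → back edge
First back edge: clean → index.

clean→index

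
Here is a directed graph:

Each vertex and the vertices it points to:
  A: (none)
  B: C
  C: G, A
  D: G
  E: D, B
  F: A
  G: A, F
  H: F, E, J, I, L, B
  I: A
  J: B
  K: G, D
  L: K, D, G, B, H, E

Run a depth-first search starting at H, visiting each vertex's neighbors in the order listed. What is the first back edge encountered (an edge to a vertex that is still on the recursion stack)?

DFS from H (visiting each vertex's neighbors in the order listed); mark gray on enter, black on exit:
H gray
  F gray
    A gray
    A black
  F black
  E gray
    D gray
      G gray
        G→A: A black — skip
        G→F: F black — skip
      G black
    D black
    B gray
      C gray
        C→G: G black — skip
        C→A: A black — skip
      C black
    B black
  E black
  J gray
    J→B: B black — skip
  J black
  I gray
    I→A: A black — skip
  I black
  L gray
    K gray
      K→G: G black — skip
      K→D: D black — skip
    K black
    L→D: D black — skip
    L→G: G black — skip
    L→B: B black — skip
    L→H: H is gray → back edge
First back edge: L → H.

L→H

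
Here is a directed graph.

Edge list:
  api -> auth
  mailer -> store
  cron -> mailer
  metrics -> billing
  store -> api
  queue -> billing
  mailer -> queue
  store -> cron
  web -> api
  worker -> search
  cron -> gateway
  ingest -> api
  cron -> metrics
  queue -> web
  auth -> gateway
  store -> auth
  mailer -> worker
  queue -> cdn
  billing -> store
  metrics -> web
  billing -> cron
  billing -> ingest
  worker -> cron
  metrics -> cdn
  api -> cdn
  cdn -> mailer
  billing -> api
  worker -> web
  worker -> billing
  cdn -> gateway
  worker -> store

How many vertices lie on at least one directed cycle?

11

A vertex is on a directed cycle iff it belongs to a strongly connected component of size ≥ 2 (or has a self-loop).
The vertices on cycles are {api, cdn, web, cron, queue, store, ingest, mailer, worker, billing, metrics} — 11 in total.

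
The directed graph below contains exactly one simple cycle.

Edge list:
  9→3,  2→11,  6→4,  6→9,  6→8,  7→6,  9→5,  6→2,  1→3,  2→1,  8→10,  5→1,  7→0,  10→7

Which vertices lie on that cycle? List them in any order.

DFS with gray/black marking from 7:
7 gray
  0 gray
  0 black
  6 gray
    2 gray
      1 gray
        3 gray
        3 black
      1 black
      11 gray
      11 black
    2 black
    8 gray
      10 gray
        10→7: 7 is gray → back edge
Back edge closes the cycle 7 → 6 → 8 → 10 → 7; its vertices are {6, 7, 8, 10}.

6, 7, 8, 10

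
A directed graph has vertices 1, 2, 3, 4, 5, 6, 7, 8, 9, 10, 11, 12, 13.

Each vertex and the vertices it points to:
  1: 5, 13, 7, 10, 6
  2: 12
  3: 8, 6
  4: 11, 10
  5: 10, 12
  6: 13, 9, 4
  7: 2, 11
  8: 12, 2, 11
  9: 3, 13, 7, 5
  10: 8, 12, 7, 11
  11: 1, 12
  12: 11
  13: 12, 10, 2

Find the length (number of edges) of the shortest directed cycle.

2

For each vertex v, BFS finds the shortest path from v back to v.
The shortest such closed walk is 12 → 11 → 12, length 2.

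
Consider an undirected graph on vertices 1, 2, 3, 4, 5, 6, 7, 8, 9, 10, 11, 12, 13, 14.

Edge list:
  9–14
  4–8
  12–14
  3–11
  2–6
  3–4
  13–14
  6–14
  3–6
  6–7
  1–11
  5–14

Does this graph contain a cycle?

DFS, tracking each vertex's parent; an edge to a visited non-parent vertex closes a cycle.
Start from 12:
visit 12 (parent –)
  visit 14 (parent 12)
    visit 6 (parent 14)
      visit 7 (parent 6)
        7–6: parent, skip
      6–14: parent, skip
      visit 2 (parent 6)
        2–6: parent, skip
      visit 3 (parent 6)
        visit 11 (parent 3)
          visit 1 (parent 11)
            1–11: parent, skip
          11–3: parent, skip
        visit 4 (parent 3)
          visit 8 (parent 4)
            8–4: parent, skip
          4–3: parent, skip
        3–6: parent, skip
    14–12: parent, skip
    visit 13 (parent 14)
      13–14: parent, skip
    visit 9 (parent 14)
      9–14: parent, skip
    visit 5 (parent 14)
      5–14: parent, skip
visit 10 (parent –)
No non-parent visited neighbor found — the graph is a forest.

No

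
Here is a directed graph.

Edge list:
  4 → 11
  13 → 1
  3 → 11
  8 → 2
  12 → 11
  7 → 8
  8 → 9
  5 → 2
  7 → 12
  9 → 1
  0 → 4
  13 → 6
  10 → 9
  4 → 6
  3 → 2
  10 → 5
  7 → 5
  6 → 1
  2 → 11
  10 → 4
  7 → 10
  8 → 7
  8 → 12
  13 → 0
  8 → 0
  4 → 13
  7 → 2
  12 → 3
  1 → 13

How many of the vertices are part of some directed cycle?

A vertex is on a directed cycle iff it belongs to a strongly connected component of size ≥ 2 (or has a self-loop).
The vertices on cycles are {0, 1, 4, 6, 7, 8, 13} — 7 in total.

7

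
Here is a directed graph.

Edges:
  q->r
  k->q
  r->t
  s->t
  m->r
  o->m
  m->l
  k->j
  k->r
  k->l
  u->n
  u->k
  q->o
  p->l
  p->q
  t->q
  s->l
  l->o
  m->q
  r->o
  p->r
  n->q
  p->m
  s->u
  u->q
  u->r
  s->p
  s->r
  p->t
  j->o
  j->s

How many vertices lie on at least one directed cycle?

A vertex is on a directed cycle iff it belongs to a strongly connected component of size ≥ 2 (or has a self-loop).
The vertices on cycles are {j, k, l, m, o, q, r, s, t, u} — 10 in total.

10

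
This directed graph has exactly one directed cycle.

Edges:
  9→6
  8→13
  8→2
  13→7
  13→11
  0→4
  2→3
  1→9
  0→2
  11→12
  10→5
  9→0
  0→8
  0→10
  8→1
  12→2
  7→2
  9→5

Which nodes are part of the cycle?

0, 1, 8, 9

DFS with gray/black marking from 9:
9 gray
  6 gray
  6 black
  5 gray
  5 black
  0 gray
    10 gray
      10→5: 5 black — skip
    10 black
    8 gray
      1 gray
        1→9: 9 is gray → back edge
Back edge closes the cycle 9 → 0 → 8 → 1 → 9; its vertices are {0, 1, 8, 9}.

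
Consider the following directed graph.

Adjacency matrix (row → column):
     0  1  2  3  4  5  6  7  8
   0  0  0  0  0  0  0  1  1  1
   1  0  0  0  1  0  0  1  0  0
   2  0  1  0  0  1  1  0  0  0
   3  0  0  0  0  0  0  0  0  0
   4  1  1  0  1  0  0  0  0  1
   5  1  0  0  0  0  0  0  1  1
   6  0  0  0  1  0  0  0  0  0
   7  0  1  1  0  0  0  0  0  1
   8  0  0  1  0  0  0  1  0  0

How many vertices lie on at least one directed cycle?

A vertex is on a directed cycle iff it belongs to a strongly connected component of size ≥ 2 (or has a self-loop).
The vertices on cycles are {0, 2, 4, 5, 7, 8} — 6 in total.

6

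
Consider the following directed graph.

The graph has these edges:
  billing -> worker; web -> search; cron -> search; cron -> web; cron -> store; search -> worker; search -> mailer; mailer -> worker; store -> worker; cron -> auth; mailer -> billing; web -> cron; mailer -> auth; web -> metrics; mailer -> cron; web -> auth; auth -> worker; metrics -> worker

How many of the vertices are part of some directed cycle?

4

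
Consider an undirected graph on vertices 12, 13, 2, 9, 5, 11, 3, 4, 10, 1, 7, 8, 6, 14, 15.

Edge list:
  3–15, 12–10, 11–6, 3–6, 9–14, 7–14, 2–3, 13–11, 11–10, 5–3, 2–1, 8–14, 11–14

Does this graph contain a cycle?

No

DFS, tracking each vertex's parent; an edge to a visited non-parent vertex closes a cycle.
Start from 15:
visit 15 (parent –)
  visit 3 (parent 15)
    visit 2 (parent 3)
      visit 1 (parent 2)
        1–2: parent, skip
      2–3: parent, skip
    visit 6 (parent 3)
      6–3: parent, skip
      visit 11 (parent 6)
        visit 14 (parent 11)
          visit 7 (parent 14)
            7–14: parent, skip
          14–11: parent, skip
          visit 9 (parent 14)
            9–14: parent, skip
          visit 8 (parent 14)
            8–14: parent, skip
        visit 10 (parent 11)
          10–11: parent, skip
          visit 12 (parent 10)
            12–10: parent, skip
        11–6: parent, skip
        visit 13 (parent 11)
          13–11: parent, skip
    3–15: parent, skip
    visit 5 (parent 3)
      5–3: parent, skip
visit 4 (parent –)
No non-parent visited neighbor found — the graph is a forest.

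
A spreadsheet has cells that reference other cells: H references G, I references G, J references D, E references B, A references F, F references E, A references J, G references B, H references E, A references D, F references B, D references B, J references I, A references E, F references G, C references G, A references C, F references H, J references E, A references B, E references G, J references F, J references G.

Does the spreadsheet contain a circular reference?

DFS with white/gray/black marking, starting from B:
B gray
B black
C gray
  G gray
    G→B: B black — skip
  G black
C black
E gray
  E→G: G black — skip
  E→B: B black — skip
E black
I gray
  I→G: G black — skip
I black
H gray
  H→G: G black — skip
  H→E: E black — skip
H black
J gray
  J→G: G black — skip
  F gray
    F→G: G black — skip
    F→H: H black — skip
    F→E: E black — skip
    F→B: B black — skip
  F black
  D gray
    D→B: B black — skip
  D black
  J→E: E black — skip
  J→I: I black — skip
J black
A gray
  A→J: J black — skip
  A→B: B black — skip
  A→C: C black — skip
  A→F: F black — skip
  A→E: E black — skip
  A→D: D black — skip
A black
Every edge goes to a white or black vertex — no back edge, so the graph is acyclic.

No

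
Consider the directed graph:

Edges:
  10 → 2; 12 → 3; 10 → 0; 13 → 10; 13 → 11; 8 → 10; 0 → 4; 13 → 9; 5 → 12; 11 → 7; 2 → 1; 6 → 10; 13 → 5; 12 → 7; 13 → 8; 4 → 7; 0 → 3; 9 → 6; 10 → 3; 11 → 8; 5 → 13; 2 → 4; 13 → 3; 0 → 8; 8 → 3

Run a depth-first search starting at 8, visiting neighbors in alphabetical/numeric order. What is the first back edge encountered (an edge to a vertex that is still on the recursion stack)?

DFS from 8 (visiting neighbors in alphabetical/numeric order); mark gray on enter, black on exit:
8 gray
  3 gray
  3 black
  10 gray
    0 gray
      0→3: 3 black — skip
      4 gray
        7 gray
        7 black
      4 black
      0→8: 8 is gray → back edge
First back edge: 0 → 8.

0->8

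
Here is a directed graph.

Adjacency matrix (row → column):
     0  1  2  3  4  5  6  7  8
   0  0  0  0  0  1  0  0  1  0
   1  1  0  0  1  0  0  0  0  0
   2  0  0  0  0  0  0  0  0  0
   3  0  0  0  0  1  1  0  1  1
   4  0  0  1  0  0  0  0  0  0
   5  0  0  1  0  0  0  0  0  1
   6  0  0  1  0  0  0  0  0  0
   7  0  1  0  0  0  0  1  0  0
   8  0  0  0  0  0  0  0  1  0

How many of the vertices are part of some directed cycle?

A vertex is on a directed cycle iff it belongs to a strongly connected component of size ≥ 2 (or has a self-loop).
The vertices on cycles are {0, 1, 3, 5, 7, 8} — 6 in total.

6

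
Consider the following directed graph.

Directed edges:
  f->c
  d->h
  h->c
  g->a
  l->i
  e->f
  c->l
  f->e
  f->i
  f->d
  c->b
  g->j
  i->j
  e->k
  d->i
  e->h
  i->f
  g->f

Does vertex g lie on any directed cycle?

g lies on a cycle iff there is a path from g back to itself.
Exploring from g, it never reaches itself; equivalently, its strongly connected component is a singleton.

No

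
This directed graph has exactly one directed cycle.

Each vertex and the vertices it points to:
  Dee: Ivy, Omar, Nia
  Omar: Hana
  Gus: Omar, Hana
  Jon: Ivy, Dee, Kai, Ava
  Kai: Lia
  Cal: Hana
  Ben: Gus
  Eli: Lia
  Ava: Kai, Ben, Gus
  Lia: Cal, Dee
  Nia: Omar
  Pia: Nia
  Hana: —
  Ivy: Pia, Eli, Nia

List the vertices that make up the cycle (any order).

DFS with gray/black marking from Ivy:
Ivy gray
  Pia gray
    Nia gray
      Omar gray
        Hana gray
        Hana black
      Omar black
    Nia black
  Pia black
  Eli gray
    Lia gray
      Cal gray
        Cal→Hana: Hana black — skip
      Cal black
      Dee gray
        Dee→Ivy: Ivy is gray → back edge
Back edge closes the cycle Ivy → Eli → Lia → Dee → Ivy; its vertices are {Dee, Eli, Ivy, Lia}.

Dee, Eli, Ivy, Lia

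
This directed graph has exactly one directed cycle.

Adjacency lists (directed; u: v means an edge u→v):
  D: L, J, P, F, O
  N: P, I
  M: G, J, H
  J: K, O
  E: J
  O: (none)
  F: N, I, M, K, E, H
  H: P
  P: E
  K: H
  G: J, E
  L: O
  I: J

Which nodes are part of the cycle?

DFS with gray/black marking from K:
K gray
  H gray
    P gray
      E gray
        J gray
          J→K: K is gray → back edge
Back edge closes the cycle K → H → P → E → J → K; its vertices are {E, H, J, K, P}.

E, H, J, K, P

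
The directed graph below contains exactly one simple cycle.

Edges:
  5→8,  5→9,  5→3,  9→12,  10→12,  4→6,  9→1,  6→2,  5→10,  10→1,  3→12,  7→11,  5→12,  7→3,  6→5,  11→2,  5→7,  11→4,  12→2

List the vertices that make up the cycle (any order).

4, 5, 6, 7, 11

DFS with gray/black marking from 5:
5 gray
  7 gray
    3 gray
      12 gray
        2 gray
        2 black
      12 black
    3 black
    11 gray
      4 gray
        6 gray
          6→5: 5 is gray → back edge
Back edge closes the cycle 5 → 7 → 11 → 4 → 6 → 5; its vertices are {4, 5, 6, 7, 11}.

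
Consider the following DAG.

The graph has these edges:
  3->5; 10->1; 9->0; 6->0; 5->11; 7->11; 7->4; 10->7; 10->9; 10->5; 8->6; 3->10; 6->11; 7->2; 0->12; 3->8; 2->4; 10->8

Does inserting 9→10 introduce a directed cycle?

Yes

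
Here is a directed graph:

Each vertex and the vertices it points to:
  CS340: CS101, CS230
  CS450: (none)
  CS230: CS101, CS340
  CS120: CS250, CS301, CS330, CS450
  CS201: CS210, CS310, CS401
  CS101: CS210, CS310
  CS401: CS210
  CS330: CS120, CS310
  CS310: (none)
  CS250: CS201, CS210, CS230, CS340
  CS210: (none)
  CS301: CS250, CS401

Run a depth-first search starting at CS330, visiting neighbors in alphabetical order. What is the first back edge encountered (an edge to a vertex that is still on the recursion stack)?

DFS from CS330 (visiting neighbors in alphabetical order); mark gray on enter, black on exit:
CS330 gray
  CS120 gray
    CS250 gray
      CS201 gray
        CS210 gray
        CS210 black
        CS310 gray
        CS310 black
        CS401 gray
          CS401→CS210: CS210 black — skip
        CS401 black
      CS201 black
      CS250→CS210: CS210 black — skip
      CS230 gray
        CS101 gray
          CS101→CS210: CS210 black — skip
          CS101→CS310: CS310 black — skip
        CS101 black
        CS340 gray
          CS340→CS101: CS101 black — skip
          CS340→CS230: CS230 is gray → back edge
First back edge: CS340 → CS230.

CS340->CS230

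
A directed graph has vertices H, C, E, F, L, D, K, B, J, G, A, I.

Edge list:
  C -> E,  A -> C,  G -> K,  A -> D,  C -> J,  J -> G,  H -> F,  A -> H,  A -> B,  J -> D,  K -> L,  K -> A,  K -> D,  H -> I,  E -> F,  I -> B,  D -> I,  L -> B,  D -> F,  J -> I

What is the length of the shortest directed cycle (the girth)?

5

For each vertex v, BFS finds the shortest path from v back to v.
The shortest such closed walk is K → A → C → J → G → K, length 5.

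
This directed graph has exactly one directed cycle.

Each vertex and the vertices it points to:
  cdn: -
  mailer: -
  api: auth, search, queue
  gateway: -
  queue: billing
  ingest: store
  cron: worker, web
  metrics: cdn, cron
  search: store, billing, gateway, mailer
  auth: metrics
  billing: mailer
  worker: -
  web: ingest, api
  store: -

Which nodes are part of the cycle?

DFS with gray/black marking from web:
web gray
  ingest gray
    store gray
    store black
  ingest black
  api gray
    auth gray
      metrics gray
        cdn gray
        cdn black
        cron gray
          worker gray
          worker black
          cron→web: web is gray → back edge
Back edge closes the cycle web → api → auth → metrics → cron → web; its vertices are {api, web, auth, cron, metrics}.

api, web, auth, cron, metrics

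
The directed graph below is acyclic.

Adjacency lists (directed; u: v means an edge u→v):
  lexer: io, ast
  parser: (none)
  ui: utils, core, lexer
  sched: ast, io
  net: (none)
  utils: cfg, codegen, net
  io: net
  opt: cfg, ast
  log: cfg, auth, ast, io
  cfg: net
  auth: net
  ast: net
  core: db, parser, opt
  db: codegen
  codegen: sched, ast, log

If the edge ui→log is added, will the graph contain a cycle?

Adding ui→log creates a cycle iff log can already reach ui.
Explore from log: no path reaches ui. The graph stays acyclic.

No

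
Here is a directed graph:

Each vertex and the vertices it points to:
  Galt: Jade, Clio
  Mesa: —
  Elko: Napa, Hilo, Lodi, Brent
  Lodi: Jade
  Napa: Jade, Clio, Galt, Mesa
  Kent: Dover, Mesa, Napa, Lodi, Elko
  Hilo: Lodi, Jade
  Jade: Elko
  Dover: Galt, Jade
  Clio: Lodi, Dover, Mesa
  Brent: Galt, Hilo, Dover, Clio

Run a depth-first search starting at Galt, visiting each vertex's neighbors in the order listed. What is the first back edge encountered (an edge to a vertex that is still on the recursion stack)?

Napa→Jade

DFS from Galt (visiting each vertex's neighbors in the order listed); mark gray on enter, black on exit:
Galt gray
  Jade gray
    Elko gray
      Napa gray
        Napa→Jade: Jade is gray → back edge
First back edge: Napa → Jade.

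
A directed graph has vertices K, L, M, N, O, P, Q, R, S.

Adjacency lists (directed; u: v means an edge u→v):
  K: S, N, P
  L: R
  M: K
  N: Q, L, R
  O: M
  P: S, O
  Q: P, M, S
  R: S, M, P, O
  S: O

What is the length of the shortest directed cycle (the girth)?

4

For each vertex v, BFS finds the shortest path from v back to v.
The shortest such closed walk is K → N → Q → M → K, length 4.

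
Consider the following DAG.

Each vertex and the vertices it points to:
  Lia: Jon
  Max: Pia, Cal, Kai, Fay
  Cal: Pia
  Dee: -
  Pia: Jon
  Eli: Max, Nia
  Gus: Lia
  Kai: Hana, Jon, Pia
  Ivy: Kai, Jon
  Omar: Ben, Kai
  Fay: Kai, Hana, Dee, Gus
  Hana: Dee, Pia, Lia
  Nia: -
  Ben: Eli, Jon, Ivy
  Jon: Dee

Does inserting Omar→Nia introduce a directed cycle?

Adding Omar→Nia creates a cycle iff Nia can already reach Omar.
Explore from Nia: no path reaches Omar. The graph stays acyclic.

No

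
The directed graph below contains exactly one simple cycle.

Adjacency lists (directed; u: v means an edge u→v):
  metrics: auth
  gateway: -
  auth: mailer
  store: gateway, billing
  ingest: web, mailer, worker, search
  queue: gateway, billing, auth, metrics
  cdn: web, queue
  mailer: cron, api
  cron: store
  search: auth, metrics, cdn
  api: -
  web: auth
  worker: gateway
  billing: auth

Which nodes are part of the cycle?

DFS with gray/black marking from mailer:
mailer gray
  cron gray
    store gray
      gateway gray
      gateway black
      billing gray
        auth gray
          auth→mailer: mailer is gray → back edge
Back edge closes the cycle mailer → cron → store → billing → auth → mailer; its vertices are {auth, cron, store, mailer, billing}.

auth, cron, store, mailer, billing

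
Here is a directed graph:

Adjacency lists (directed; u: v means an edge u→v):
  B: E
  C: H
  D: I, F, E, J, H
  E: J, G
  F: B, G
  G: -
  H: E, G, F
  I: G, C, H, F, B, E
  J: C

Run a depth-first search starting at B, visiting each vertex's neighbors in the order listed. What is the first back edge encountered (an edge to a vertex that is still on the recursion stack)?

H→E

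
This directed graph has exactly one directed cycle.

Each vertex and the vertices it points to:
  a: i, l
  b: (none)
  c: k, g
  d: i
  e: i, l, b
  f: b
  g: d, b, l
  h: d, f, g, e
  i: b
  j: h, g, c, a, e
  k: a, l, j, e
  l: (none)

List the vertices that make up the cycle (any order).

DFS with gray/black marking from j:
j gray
  h gray
    d gray
      i gray
        b gray
        b black
      i black
    d black
    f gray
      f→b: b black — skip
    f black
    g gray
      g→d: d black — skip
      g→b: b black — skip
      l gray
      l black
    g black
    e gray
      e→i: i black — skip
      e→l: l black — skip
      e→b: b black — skip
    e black
  h black
  j→g: g black — skip
  c gray
    k gray
      a gray
        a→i: i black — skip
        a→l: l black — skip
      a black
      k→l: l black — skip
      k→j: j is gray → back edge
Back edge closes the cycle j → c → k → j; its vertices are {c, j, k}.

c, j, k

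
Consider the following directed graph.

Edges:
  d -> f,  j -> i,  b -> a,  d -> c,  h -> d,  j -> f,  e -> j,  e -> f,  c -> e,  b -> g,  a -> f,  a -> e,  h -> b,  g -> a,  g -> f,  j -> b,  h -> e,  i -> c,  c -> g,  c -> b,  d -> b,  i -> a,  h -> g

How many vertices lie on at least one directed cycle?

A vertex is on a directed cycle iff it belongs to a strongly connected component of size ≥ 2 (or has a self-loop).
The vertices on cycles are {a, b, c, e, g, i, j} — 7 in total.

7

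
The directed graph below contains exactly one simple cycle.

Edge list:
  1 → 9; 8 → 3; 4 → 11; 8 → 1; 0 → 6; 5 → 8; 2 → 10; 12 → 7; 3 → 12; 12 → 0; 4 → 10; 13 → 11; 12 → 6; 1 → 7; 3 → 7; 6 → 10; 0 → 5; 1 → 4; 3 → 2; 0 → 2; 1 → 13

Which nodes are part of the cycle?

0, 3, 5, 8, 12

DFS with gray/black marking from 8:
8 gray
  1 gray
    9 gray
    9 black
    13 gray
      11 gray
      11 black
    13 black
    7 gray
    7 black
    4 gray
      10 gray
      10 black
      4→11: 11 black — skip
    4 black
  1 black
  3 gray
    2 gray
      2→10: 10 black — skip
    2 black
    3→7: 7 black — skip
    12 gray
      0 gray
        5 gray
          5→8: 8 is gray → back edge
Back edge closes the cycle 8 → 3 → 12 → 0 → 5 → 8; its vertices are {0, 3, 5, 8, 12}.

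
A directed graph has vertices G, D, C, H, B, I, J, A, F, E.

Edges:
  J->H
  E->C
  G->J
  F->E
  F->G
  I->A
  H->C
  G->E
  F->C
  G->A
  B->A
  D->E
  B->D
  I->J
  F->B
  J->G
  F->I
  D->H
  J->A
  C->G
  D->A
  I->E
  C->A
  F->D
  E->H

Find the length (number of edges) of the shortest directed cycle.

2

For each vertex v, BFS finds the shortest path from v back to v.
The shortest such closed walk is J → G → J, length 2.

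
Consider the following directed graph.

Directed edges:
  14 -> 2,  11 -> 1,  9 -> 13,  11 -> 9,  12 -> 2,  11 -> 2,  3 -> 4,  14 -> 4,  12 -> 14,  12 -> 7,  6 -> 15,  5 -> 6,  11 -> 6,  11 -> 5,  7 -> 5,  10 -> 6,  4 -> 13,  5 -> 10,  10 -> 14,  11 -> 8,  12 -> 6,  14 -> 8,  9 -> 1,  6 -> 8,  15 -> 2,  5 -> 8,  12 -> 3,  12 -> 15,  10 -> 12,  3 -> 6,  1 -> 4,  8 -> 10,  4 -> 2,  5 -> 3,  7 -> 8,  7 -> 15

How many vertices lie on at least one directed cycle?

A vertex is on a directed cycle iff it belongs to a strongly connected component of size ≥ 2 (or has a self-loop).
The vertices on cycles are {3, 5, 6, 7, 8, 10, 12, 14} — 8 in total.

8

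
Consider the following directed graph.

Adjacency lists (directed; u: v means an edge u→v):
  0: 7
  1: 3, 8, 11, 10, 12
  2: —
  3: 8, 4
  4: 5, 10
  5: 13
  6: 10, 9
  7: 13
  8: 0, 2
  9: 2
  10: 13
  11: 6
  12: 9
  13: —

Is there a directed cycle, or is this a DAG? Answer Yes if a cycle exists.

No

DFS with white/gray/black marking, starting from 13:
13 gray
13 black
0 gray
  7 gray
    7→13: 13 black — skip
  7 black
0 black
1 gray
  3 gray
    8 gray
      8→0: 0 black — skip
      2 gray
      2 black
    8 black
    4 gray
      5 gray
        5→13: 13 black — skip
      5 black
      10 gray
        10→13: 13 black — skip
      10 black
    4 black
  3 black
  1→8: 8 black — skip
  11 gray
    6 gray
      6→10: 10 black — skip
      9 gray
        9→2: 2 black — skip
      9 black
    6 black
  11 black
  1→10: 10 black — skip
  12 gray
    12→9: 9 black — skip
  12 black
1 black
Every edge goes to a white or black vertex — no back edge, so the graph is acyclic.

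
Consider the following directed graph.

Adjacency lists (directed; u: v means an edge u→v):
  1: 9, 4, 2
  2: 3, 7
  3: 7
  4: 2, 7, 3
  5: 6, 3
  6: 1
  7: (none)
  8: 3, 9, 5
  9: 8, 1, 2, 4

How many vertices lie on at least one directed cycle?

5

A vertex is on a directed cycle iff it belongs to a strongly connected component of size ≥ 2 (or has a self-loop).
The vertices on cycles are {1, 5, 6, 8, 9} — 5 in total.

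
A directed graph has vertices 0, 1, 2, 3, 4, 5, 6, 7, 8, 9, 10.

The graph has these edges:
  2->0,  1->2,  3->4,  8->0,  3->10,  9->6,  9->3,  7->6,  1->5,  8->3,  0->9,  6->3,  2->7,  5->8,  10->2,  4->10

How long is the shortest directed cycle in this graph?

5

For each vertex v, BFS finds the shortest path from v back to v.
The shortest such closed walk is 2 → 7 → 6 → 3 → 10 → 2, length 5.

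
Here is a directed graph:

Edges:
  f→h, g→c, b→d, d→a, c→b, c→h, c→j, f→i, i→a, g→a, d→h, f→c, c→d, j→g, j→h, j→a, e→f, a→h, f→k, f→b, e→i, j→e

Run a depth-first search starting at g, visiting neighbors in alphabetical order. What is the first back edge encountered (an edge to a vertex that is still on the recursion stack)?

f->c

DFS from g (visiting neighbors in alphabetical order); mark gray on enter, black on exit:
g gray
  a gray
    h gray
    h black
  a black
  c gray
    b gray
      d gray
        d→a: a black — skip
        d→h: h black — skip
      d black
    b black
    c→d: d black — skip
    c→h: h black — skip
    j gray
      j→a: a black — skip
      e gray
        f gray
          f→b: b black — skip
          f→c: c is gray → back edge
First back edge: f → c.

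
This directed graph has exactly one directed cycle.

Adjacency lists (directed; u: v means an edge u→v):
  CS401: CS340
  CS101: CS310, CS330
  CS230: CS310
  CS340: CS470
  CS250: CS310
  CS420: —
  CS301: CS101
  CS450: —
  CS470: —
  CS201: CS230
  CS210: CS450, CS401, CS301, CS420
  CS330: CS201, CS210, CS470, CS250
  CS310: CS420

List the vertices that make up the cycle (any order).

DFS with gray/black marking from CS330:
CS330 gray
  CS201 gray
    CS230 gray
      CS310 gray
        CS420 gray
        CS420 black
      CS310 black
    CS230 black
  CS201 black
  CS210 gray
    CS450 gray
    CS450 black
    CS401 gray
      CS340 gray
        CS470 gray
        CS470 black
      CS340 black
    CS401 black
    CS301 gray
      CS101 gray
        CS101→CS310: CS310 black — skip
        CS101→CS330: CS330 is gray → back edge
Back edge closes the cycle CS330 → CS210 → CS301 → CS101 → CS330; its vertices are {CS101, CS210, CS301, CS330}.

CS101, CS210, CS301, CS330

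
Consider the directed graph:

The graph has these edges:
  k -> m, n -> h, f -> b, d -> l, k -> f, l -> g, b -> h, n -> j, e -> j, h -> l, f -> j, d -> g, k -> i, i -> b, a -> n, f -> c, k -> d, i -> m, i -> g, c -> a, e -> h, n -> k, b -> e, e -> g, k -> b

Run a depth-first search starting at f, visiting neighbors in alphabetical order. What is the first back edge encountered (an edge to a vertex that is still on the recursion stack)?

k->f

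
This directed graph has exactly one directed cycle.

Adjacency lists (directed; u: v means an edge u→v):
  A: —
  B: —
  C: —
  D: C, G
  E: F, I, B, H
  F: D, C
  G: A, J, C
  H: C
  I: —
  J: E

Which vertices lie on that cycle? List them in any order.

D, E, F, G, J

DFS with gray/black marking from E:
E gray
  F gray
    D gray
      C gray
      C black
      G gray
        A gray
        A black
        J gray
          J→E: E is gray → back edge
Back edge closes the cycle E → F → D → G → J → E; its vertices are {D, E, F, G, J}.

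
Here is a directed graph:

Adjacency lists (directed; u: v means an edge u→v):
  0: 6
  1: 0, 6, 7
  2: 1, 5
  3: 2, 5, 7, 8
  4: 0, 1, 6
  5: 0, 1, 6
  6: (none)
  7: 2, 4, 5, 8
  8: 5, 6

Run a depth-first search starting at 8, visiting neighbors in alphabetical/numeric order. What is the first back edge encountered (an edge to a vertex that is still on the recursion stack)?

2->1

DFS from 8 (visiting neighbors in alphabetical/numeric order); mark gray on enter, black on exit:
8 gray
  5 gray
    0 gray
      6 gray
      6 black
    0 black
    1 gray
      1→0: 0 black — skip
      1→6: 6 black — skip
      7 gray
        2 gray
          2→1: 1 is gray → back edge
First back edge: 2 → 1.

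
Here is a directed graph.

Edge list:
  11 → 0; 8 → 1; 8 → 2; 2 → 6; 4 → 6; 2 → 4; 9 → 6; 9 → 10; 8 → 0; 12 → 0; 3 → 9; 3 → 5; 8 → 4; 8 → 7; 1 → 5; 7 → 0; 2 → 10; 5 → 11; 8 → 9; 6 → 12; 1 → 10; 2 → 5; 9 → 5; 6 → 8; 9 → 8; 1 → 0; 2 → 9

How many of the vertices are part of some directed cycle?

A vertex is on a directed cycle iff it belongs to a strongly connected component of size ≥ 2 (or has a self-loop).
The vertices on cycles are {2, 4, 6, 8, 9} — 5 in total.

5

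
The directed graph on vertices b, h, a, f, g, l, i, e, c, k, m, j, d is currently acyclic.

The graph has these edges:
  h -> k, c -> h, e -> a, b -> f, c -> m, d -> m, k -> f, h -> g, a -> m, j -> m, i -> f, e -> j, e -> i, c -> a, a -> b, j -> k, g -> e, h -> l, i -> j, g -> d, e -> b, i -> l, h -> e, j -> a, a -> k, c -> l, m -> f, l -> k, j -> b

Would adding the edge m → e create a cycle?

Yes

Adding m→e creates a cycle iff e can already reach m.
Path from e: e → j → m.
So e → … → m → e is a cycle.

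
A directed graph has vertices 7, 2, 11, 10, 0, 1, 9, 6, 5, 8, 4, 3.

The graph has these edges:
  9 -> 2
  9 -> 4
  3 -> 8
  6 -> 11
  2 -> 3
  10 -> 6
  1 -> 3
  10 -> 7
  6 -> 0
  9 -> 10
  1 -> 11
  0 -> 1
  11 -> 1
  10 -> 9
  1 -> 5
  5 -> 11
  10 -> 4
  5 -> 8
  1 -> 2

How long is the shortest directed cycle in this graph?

2

For each vertex v, BFS finds the shortest path from v back to v.
The shortest such closed walk is 10 → 9 → 10, length 2.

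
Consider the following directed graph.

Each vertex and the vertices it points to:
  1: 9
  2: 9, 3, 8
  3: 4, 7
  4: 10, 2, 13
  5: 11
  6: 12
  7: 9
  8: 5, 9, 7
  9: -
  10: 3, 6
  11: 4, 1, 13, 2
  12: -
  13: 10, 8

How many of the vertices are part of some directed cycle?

A vertex is on a directed cycle iff it belongs to a strongly connected component of size ≥ 2 (or has a self-loop).
The vertices on cycles are {2, 3, 4, 5, 8, 10, 11, 13} — 8 in total.

8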